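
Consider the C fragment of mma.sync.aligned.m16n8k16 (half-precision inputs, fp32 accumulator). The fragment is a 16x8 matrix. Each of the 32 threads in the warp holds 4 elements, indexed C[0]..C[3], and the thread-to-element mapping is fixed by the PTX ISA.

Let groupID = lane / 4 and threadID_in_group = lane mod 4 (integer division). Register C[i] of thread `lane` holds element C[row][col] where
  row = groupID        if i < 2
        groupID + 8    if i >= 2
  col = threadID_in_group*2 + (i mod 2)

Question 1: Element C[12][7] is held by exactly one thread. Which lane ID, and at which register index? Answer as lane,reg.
r: 12->gid=4,r8=1  c: 7->tid=3,i&1=1
L=4*4+3=19  i=1*2+1=3

19,3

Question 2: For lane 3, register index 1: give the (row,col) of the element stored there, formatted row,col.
0,7

lane 3→3/4=0, 3 mod 4=3
i=1  r:0+0→0  c:2·3+1→7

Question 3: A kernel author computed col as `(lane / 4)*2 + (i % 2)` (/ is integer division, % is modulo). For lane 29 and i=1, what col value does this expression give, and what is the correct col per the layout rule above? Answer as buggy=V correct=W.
`(lane / 4)*2 + (i % 2)`[29,1]->15
L=29->gid=29>>2=7, tid=29&3=1
[1]->row 7+0=7  col 1·2+1=3
col: 15 vs 3

buggy=15 correct=3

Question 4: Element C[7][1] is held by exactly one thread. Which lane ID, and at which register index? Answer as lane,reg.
r=7⇒gr=7,Rb=0  c=1⇒th=0,odd=1
L=7*4+0=28  i=0*2+1=1

28,1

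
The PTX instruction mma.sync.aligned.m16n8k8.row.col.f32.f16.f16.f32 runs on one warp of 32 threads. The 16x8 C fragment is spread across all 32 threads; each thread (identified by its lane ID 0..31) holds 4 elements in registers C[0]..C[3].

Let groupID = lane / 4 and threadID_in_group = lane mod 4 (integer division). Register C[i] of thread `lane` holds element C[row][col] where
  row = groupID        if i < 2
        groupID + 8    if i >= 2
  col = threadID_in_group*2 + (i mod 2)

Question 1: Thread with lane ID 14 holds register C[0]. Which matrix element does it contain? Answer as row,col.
lane 14: g=3 (14/4), t=2 (14%4)
i=0: r=3+0=3, c=2*2+0=4

3,4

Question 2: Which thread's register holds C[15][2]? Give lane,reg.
r=15⇒gr=7,Rb=1  c=2⇒th=1,odd=0
L=7*4+1=29  i=1*2+0=2

29,2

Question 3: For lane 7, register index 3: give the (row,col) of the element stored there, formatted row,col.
9,7

L=7→G=7>>2=1, T=7&3=3
[3]→row 1+8=9  col 3·2+1=7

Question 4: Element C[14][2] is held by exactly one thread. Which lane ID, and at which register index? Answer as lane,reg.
r:14=>grp=6,rB=1  c:2=>tig=1,lo=0
L=6*4+1=25  i=1*2+0=2

25,2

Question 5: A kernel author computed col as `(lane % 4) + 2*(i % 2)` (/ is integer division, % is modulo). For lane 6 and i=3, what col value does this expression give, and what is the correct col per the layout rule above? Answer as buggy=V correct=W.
buggy=4 correct=5

`(lane % 4) + 2*(i % 2)`[6,3]->4
6: g=1,t=2
[3] (1+8,2*2+1) = (9,5)
col: 4 vs 5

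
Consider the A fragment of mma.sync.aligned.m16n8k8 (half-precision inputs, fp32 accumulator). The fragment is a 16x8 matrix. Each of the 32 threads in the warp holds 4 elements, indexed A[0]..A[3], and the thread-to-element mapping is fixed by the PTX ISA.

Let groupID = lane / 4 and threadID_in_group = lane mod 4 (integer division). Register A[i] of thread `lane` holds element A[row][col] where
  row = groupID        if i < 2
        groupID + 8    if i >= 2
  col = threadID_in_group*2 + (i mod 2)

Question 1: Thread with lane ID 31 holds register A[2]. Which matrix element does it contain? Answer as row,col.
15,6

31: G=7,T=3
[2] (7+8,3*2+0) = (15,6)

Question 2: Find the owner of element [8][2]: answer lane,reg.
1,2

r=8⇒gr=0,Rb=1  c=2⇒th=1,odd=0
L=0*4+1=1  i=1*2+0=2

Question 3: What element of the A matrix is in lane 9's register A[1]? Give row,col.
2,3

L=9->g=9>>2=2, t=9&3=1
[1]->row 2+0=2  col 1·2+1=3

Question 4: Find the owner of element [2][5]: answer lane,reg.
10,1

r: 2->gid=2,r8=0  c: 5->tid=2,i&1=1
L=2*4+2=10  i=0*2+1=1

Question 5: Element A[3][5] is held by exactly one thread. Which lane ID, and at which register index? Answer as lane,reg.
r=3⇒gr=3,Rb=0  c=5⇒th=2,odd=1
L=3*4+2=14  i=0*2+1=1

14,1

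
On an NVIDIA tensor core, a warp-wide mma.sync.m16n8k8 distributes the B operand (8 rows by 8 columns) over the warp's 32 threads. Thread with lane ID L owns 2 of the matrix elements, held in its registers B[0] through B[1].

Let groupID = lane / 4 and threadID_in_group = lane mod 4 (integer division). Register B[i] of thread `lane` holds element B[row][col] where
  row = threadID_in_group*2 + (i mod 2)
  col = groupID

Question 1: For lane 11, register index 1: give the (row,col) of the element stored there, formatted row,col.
lane 11: grp=2 (11/4), tig=3 (11%4)
i=1: r=3*2+1=7, c=grp=2

7,2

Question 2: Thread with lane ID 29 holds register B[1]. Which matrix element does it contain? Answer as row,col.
3,7

L=29⇒gr=29>>2=7, th=29&3=1
[1]⇒row 1·2+1=3  col gr=7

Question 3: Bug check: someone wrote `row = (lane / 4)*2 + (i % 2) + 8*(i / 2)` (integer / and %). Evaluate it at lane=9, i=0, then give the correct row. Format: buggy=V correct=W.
`(lane / 4)*2 + (i % 2) + 8*(i / 2)`[9,0]⇒4
lane 9: gr=2 (9/4), th=1 (9%4)
i=0: r=1*2+0=2, c=gr=2
row: 4 vs 2

buggy=4 correct=2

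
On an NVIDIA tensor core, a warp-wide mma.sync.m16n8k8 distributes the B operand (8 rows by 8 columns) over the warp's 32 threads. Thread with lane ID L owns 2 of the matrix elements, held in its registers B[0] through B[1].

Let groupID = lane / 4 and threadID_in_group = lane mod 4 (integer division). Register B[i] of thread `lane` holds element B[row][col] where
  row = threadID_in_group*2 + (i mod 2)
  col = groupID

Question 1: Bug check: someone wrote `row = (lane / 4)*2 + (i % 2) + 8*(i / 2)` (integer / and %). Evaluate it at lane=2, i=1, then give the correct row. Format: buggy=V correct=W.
`(lane / 4)*2 + (i % 2) + 8*(i / 2)`[2,1]⇒1
L=2⇒gr=2>>2=0, th=2&3=2
[1]⇒row 2·2+1=5  col gr=0
row: 1 vs 5

buggy=1 correct=5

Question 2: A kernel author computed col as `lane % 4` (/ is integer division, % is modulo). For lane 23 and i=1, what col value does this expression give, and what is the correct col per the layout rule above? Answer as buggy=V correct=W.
buggy=3 correct=5

`lane % 4`[23,1]->3
L=23->g=23>>2=5, t=23&3=3
[1]->row 3·2+1=7  col g=5
col: 3 vs 5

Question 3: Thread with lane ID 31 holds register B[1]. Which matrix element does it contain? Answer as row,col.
lane 31->31/4=7, 31 mod 4=3
i=1  r:2·3+1->7  c:7

7,7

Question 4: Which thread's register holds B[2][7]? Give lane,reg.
29,0

c=7⇒gr=7  r=2⇒th=1,odd=0
L=7*4+1=29  i=0=0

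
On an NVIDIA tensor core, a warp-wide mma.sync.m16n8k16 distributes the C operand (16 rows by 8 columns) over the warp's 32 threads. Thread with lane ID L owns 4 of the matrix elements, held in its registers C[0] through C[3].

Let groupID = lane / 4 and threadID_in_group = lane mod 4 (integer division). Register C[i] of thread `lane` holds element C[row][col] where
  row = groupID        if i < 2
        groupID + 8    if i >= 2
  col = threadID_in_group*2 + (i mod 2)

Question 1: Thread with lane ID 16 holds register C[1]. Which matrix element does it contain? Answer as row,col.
L=16=>grp=16>>2=4, tig=16&3=0
[1]=>row 4+0=4  col 0·2+1=1

4,1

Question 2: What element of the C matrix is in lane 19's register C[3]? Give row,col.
12,7

lane 19=>19/4=4, 19 mod 4=3
i=3  r:4+8=>12  c:2·3+1=>7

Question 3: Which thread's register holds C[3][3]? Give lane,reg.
13,1

r=3⇒gr=3,Rb=0  c=3⇒th=1,odd=1
L=3*4+1=13  i=0*2+1=1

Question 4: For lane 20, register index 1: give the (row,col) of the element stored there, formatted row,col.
lane 20->20/4=5, 20 mod 4=0
i=1  r:5+0->5  c:2·0+1->1

5,1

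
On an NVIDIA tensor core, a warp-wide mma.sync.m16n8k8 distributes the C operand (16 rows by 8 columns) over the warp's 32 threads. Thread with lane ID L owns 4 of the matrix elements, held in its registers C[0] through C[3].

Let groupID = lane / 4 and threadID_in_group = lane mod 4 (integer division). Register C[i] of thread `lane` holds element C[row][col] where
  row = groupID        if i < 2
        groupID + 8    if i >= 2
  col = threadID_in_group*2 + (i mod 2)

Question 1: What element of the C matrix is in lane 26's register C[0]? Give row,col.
L=26->g=26>>2=6, t=26&3=2
[0]->row 6+0=6  col 2·2+0=4

6,4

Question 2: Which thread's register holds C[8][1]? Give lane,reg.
0,3

r=8->g=0,rb=1  c=1->t=0,b0=1
L=0*4+0=0  i=1*2+1=3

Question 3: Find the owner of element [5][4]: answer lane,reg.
r=5->g=5,rb=0  c=4->t=2,b0=0
L=5*4+2=22  i=0*2+0=0

22,0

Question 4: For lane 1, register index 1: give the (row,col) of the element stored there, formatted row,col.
0,3

L=1⇒gr=1>>2=0, th=1&3=1
[1]⇒row 0+0=0  col 1·2+1=3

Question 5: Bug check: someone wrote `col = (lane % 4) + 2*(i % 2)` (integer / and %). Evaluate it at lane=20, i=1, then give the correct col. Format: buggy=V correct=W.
`(lane % 4) + 2*(i % 2)`[20,1]⇒2
L=20⇒gr=20>>2=5, th=20&3=0
[1]⇒row 5+0=5  col 0·2+1=1
col: 2 vs 1

buggy=2 correct=1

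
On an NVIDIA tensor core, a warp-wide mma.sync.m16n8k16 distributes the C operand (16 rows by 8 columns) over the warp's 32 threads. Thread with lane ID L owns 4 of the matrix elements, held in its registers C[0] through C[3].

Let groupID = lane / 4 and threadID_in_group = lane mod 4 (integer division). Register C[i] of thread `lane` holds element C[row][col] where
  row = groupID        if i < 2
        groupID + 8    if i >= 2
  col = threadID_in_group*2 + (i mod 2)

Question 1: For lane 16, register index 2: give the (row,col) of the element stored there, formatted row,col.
12,0

lane 16: gid=4 (16/4), tid=0 (16%4)
i=2: r=4+8=12, c=0*2+0=0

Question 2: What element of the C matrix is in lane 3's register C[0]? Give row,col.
3: gr=0,th=3
[0] (0+0,3*2+0) = (0,6)

0,6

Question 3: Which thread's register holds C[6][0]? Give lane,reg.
24,0

r=6→G=6,rhi=0  c=0→T=0,p=0
L=6*4+0=24  i=0*2+0=0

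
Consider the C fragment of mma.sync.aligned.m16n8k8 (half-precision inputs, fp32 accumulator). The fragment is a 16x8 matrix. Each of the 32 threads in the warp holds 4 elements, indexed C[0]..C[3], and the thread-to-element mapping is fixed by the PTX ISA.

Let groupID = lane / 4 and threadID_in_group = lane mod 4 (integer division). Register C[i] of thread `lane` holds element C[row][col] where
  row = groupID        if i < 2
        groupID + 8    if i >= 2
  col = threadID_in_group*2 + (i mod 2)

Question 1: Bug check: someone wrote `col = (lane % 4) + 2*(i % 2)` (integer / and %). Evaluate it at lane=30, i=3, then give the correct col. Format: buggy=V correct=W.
`(lane % 4) + 2*(i % 2)`[30,3]⇒4
lane 30⇒30/4=7, 30 mod 4=2
i=3  r:7+8⇒15  c:2·2+1⇒5
col: 4 vs 5

buggy=4 correct=5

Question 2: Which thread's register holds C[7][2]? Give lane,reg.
r=7->g=7,rb=0  c=2->t=1,b0=0
L=7*4+1=29  i=0*2+0=0

29,0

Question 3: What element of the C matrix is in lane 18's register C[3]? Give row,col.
L=18→G=18>>2=4, T=18&3=2
[3]→row 4+8=12  col 2·2+1=5

12,5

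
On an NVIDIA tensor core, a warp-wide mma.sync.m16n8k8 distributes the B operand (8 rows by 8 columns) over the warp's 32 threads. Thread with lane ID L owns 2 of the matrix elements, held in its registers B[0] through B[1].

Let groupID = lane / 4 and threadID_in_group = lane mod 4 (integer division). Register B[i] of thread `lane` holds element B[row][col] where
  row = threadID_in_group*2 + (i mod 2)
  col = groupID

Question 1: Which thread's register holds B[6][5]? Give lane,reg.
c=5->g=5  r=6->t=3,b0=0
L=5*4+3=23  i=0=0

23,0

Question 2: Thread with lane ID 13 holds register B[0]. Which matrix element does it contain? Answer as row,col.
2,3

lane 13->13/4=3, 13 mod 4=1
i=0  r:2·1+0->2  c:3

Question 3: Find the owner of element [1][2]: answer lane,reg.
8,1

c=2→G=2  r=1→T=0,p=1
L=2*4+0=8  i=1=1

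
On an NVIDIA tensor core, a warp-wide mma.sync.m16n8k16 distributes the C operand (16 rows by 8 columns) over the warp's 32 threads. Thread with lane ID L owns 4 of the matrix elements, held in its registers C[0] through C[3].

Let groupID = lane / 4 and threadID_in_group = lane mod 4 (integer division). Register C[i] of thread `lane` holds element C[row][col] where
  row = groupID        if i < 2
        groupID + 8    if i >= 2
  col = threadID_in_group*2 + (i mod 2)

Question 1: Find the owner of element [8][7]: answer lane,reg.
3,3

r: 8->gid=0,r8=1  c: 7->tid=3,i&1=1
L=0*4+3=3  i=1*2+1=3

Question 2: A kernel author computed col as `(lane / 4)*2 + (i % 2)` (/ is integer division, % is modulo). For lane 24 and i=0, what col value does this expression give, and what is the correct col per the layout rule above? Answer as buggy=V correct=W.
buggy=12 correct=0

`(lane / 4)*2 + (i % 2)`[24,0]->12
lane 24->24/4=6, 24 mod 4=0
i=0  r:6+0->6  c:2·0+0->0
col: 12 vs 0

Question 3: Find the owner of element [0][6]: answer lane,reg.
r: 0->gid=0,r8=0  c: 6->tid=3,i&1=0
L=0*4+3=3  i=0*2+0=0

3,0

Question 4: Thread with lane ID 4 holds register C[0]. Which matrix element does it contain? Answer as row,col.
1,0

lane 4→4/4=1, 4 mod 4=0
i=0  r:1+0→1  c:2·0+0→0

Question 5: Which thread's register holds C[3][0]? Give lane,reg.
12,0

r=3->g=3,rb=0  c=0->t=0,b0=0
L=3*4+0=12  i=0*2+0=0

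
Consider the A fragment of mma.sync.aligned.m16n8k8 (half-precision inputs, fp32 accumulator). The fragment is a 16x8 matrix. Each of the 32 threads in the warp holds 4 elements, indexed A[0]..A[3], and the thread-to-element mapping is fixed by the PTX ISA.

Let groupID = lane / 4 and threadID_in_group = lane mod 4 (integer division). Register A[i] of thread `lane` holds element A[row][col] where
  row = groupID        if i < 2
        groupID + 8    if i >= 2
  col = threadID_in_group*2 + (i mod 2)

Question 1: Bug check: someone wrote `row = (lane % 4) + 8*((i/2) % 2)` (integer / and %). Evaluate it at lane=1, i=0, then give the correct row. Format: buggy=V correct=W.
buggy=1 correct=0

`(lane % 4) + 8*((i/2) % 2)`[1,0]->1
L=1->gid=1>>2=0, tid=1&3=1
[0]->row 0+0=0  col 1·2+0=2
row: 1 vs 0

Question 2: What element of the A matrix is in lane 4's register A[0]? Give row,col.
1,0

lane 4⇒4/4=1, 4 mod 4=0
i=0  r:1+0⇒1  c:2·0+0⇒0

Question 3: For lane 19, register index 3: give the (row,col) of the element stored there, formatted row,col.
12,7

lane 19->19/4=4, 19 mod 4=3
i=3  r:4+8->12  c:2·3+1->7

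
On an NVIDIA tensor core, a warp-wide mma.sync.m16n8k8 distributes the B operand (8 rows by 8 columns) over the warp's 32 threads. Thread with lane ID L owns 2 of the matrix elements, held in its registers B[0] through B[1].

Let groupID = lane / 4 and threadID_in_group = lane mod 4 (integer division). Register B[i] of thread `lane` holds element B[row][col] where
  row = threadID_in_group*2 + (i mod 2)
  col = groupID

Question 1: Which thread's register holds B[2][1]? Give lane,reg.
c=1->g=1  r=2->t=1,b0=0
L=1*4+1=5  i=0=0

5,0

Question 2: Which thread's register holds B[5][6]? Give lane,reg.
c: 6->gid=6  r: 5->tid=2,i&1=1
L=6*4+2=26  i=1=1

26,1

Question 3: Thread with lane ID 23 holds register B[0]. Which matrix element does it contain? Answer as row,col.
6,5

lane 23->23/4=5, 23 mod 4=3
i=0  r:2·3+0->6  c:5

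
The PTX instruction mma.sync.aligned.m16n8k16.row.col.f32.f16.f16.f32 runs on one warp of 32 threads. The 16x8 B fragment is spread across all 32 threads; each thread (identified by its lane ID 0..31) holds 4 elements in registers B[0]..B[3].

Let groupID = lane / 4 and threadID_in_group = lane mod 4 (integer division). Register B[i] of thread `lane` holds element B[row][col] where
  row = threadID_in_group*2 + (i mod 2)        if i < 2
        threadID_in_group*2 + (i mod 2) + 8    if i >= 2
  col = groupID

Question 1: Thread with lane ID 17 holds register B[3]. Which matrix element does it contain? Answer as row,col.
lane 17: grp=4 (17/4), tig=1 (17%4)
i=3: r=1*2+1+8=11, c=grp=4

11,4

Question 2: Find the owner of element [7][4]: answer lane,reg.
19,1

c: 4->gid=4  r: 7->r8=0,tid=3,i&1=1
L=4*4+3=19  i=0*2+1=1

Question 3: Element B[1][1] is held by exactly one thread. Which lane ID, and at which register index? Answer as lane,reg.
4,1

c=1⇒gr=1  r=1⇒Rb=0,th=0,odd=1
L=1*4+0=4  i=0*2+1=1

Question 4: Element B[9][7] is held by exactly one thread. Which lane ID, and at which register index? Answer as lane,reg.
c=7->g=7  r=9->rb=1,t=0,b0=1
L=7*4+0=28  i=1*2+1=3

28,3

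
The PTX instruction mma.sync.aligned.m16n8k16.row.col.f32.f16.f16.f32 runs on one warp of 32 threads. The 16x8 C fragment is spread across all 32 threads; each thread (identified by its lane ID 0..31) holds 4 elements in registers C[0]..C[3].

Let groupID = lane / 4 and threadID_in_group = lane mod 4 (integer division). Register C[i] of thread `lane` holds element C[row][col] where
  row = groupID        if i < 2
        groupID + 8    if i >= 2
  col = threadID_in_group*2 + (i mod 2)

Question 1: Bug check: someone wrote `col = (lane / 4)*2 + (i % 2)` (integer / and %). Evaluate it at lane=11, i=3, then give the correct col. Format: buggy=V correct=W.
buggy=5 correct=7

`(lane / 4)*2 + (i % 2)`[11,3]->5
lane 11: gid=2 (11/4), tid=3 (11%4)
i=3: r=2+8=10, c=3*2+1=7
col: 5 vs 7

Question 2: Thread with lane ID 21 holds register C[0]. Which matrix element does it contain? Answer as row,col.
L=21→G=21>>2=5, T=21&3=1
[0]→row 5+0=5  col 1·2+0=2

5,2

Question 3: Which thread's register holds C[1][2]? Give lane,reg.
5,0

r:1=>grp=1,rB=0  c:2=>tig=1,lo=0
L=1*4+1=5  i=0*2+0=0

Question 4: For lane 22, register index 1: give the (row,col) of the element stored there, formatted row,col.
22: G=5,T=2
[1] (5+0,2*2+1) = (5,5)

5,5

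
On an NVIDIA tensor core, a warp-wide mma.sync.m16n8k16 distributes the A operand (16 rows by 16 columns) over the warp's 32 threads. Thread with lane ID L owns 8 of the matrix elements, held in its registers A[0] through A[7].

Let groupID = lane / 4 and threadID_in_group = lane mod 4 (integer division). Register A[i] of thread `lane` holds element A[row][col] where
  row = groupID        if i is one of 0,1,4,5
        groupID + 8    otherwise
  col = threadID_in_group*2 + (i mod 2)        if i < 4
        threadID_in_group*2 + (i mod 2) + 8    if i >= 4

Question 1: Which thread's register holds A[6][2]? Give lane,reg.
25,0

r=6→G=6,rhi=0  c=2→chi=0,T=1,p=0
L=6*4+1=25  i=0*4+0*2+0=0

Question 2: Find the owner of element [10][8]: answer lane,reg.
r: 10->gid=2,r8=1  c: 8->c8=1,tid=0,i&1=0
L=2*4+0=8  i=1*4+1*2+0=6

8,6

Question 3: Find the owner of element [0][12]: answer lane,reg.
r=0⇒gr=0,Rb=0  c=12⇒Cb=1,th=2,odd=0
L=0*4+2=2  i=1*4+0*2+0=4

2,4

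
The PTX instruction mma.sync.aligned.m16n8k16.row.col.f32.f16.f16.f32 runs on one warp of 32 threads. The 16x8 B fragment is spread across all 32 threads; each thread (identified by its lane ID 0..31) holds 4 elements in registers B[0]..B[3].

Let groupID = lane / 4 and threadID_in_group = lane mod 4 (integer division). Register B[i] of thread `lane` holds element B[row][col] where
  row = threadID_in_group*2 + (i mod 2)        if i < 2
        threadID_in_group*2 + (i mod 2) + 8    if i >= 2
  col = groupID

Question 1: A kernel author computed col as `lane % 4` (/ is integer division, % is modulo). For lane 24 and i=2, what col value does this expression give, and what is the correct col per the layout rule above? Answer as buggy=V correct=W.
`lane % 4`[24,2]→0
24: G=6,T=0
[2] (0*2+0+8,6) = (8,6)
col: 0 vs 6

buggy=0 correct=6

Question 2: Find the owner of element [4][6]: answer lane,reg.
26,0

c:6=>grp=6  r:4=>rB=0,tig=2,lo=0
L=6*4+2=26  i=0*2+0=0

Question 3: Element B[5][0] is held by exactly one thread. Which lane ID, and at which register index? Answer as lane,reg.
2,1

c=0→G=0  r=5→rhi=0,T=2,p=1
L=0*4+2=2  i=0*2+1=1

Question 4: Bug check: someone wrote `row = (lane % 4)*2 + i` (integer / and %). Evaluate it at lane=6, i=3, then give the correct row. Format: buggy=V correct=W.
buggy=7 correct=13

`(lane % 4)*2 + i`[6,3]⇒7
lane 6: gr=1 (6/4), th=2 (6%4)
i=3: r=2*2+1+8=13, c=gr=1
row: 7 vs 13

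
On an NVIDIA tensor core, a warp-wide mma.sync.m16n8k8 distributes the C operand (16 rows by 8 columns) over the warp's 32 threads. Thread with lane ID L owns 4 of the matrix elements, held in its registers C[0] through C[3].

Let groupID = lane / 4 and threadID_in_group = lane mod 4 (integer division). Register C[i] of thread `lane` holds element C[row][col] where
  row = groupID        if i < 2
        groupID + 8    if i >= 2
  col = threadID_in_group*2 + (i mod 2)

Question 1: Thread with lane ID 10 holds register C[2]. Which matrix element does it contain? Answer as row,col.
L=10→G=10>>2=2, T=10&3=2
[2]→row 2+8=10  col 2·2+0=4

10,4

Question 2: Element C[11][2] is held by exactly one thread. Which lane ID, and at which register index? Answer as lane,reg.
13,2

r=11→G=3,rhi=1  c=2→T=1,p=0
L=3*4+1=13  i=1*2+0=2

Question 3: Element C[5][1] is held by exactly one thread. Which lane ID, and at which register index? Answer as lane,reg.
r: 5->gid=5,r8=0  c: 1->tid=0,i&1=1
L=5*4+0=20  i=0*2+1=1

20,1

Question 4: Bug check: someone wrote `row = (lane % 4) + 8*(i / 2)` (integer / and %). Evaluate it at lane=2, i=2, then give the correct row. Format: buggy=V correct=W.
buggy=10 correct=8

`(lane % 4) + 8*(i / 2)`[2,2]→10
lane 2: G=0 (2/4), T=2 (2%4)
i=2: r=0+8=8, c=2*2+0=4
row: 10 vs 8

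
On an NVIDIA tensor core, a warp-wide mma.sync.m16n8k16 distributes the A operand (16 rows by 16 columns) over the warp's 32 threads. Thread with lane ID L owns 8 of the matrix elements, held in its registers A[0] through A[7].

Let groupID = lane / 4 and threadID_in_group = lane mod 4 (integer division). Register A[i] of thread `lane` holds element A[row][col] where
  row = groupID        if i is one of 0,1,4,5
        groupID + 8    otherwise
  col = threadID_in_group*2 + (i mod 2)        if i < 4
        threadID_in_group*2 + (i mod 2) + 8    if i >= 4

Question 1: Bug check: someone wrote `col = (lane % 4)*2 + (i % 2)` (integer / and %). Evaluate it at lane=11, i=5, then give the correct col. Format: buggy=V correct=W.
`(lane % 4)*2 + (i % 2)`[11,5]->7
L=11->g=11>>2=2, t=11&3=3
[5]->row 2+0=2  col 3·2+1+8=15
col: 7 vs 15

buggy=7 correct=15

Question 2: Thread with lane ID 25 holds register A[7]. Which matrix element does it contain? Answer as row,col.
lane 25: G=6 (25/4), T=1 (25%4)
i=7: r=6+8=14, c=1*2+1+8=11

14,11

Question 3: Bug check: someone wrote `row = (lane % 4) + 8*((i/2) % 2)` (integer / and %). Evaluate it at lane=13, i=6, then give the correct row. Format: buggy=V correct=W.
`(lane % 4) + 8*((i/2) % 2)`[13,6]->9
13: gid=3,tid=1
[6] (3+8,1*2+0+8) = (11,10)
row: 9 vs 11

buggy=9 correct=11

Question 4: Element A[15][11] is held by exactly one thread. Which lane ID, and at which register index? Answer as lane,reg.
29,7

r=15→G=7,rhi=1  c=11→chi=1,T=1,p=1
L=7*4+1=29  i=1*4+1*2+1=7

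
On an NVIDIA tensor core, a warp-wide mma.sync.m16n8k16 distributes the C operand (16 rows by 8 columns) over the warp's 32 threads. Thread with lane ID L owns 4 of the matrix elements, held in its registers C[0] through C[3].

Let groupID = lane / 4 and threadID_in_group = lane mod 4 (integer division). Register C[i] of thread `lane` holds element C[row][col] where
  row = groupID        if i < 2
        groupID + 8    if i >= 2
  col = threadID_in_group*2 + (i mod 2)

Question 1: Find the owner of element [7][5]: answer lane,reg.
r=7⇒gr=7,Rb=0  c=5⇒th=2,odd=1
L=7*4+2=30  i=0*2+1=1

30,1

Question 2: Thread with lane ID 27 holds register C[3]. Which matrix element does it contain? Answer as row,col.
lane 27→27/4=6, 27 mod 4=3
i=3  r:6+8→14  c:2·3+1→7

14,7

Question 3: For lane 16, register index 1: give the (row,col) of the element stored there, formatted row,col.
lane 16->16/4=4, 16 mod 4=0
i=1  r:4+0->4  c:2·0+1->1

4,1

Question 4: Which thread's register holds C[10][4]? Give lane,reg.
r=10⇒gr=2,Rb=1  c=4⇒th=2,odd=0
L=2*4+2=10  i=1*2+0=2

10,2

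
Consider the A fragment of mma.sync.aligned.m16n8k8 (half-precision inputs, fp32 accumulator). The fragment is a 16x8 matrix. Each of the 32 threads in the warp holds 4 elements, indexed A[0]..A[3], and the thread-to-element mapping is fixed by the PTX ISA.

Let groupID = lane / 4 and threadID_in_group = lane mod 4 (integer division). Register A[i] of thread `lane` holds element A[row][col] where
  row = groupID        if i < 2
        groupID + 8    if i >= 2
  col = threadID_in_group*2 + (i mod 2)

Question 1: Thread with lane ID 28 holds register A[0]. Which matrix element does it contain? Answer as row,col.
7,0

L=28⇒gr=28>>2=7, th=28&3=0
[0]⇒row 7+0=7  col 0·2+0=0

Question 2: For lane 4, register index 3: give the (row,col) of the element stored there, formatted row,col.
4: gid=1,tid=0
[3] (1+8,0*2+1) = (9,1)

9,1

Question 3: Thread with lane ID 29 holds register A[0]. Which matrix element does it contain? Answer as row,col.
7,2

29: g=7,t=1
[0] (7+0,1*2+0) = (7,2)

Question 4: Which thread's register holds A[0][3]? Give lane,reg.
r=0⇒gr=0,Rb=0  c=3⇒th=1,odd=1
L=0*4+1=1  i=0*2+1=1

1,1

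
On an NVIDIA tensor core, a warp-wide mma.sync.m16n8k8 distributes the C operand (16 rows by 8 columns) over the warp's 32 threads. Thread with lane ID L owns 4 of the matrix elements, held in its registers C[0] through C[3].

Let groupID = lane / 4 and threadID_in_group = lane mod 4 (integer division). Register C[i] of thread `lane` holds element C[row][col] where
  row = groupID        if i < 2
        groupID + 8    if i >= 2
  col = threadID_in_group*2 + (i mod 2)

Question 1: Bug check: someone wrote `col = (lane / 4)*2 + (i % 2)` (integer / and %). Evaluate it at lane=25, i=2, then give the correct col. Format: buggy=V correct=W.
buggy=12 correct=2

`(lane / 4)*2 + (i % 2)`[25,2]→12
lane 25: G=6 (25/4), T=1 (25%4)
i=2: r=6+8=14, c=1*2+0=2
col: 12 vs 2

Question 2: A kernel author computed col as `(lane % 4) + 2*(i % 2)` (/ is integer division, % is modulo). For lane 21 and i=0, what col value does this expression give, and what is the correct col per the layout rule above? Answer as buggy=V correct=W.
`(lane % 4) + 2*(i % 2)`[21,0]⇒1
lane 21⇒21/4=5, 21 mod 4=1
i=0  r:5+0⇒5  c:2·1+0⇒2
col: 1 vs 2

buggy=1 correct=2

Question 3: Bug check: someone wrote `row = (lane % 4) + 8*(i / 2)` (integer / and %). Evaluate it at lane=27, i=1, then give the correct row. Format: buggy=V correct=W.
buggy=3 correct=6

`(lane % 4) + 8*(i / 2)`[27,1]=>3
L=27=>grp=27>>2=6, tig=27&3=3
[1]=>row 6+0=6  col 3·2+1=7
row: 3 vs 6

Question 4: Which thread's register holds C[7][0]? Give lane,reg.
28,0

r: 7->gid=7,r8=0  c: 0->tid=0,i&1=0
L=7*4+0=28  i=0*2+0=0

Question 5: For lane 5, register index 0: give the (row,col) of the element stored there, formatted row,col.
lane 5->5/4=1, 5 mod 4=1
i=0  r:1+0->1  c:2·1+0->2

1,2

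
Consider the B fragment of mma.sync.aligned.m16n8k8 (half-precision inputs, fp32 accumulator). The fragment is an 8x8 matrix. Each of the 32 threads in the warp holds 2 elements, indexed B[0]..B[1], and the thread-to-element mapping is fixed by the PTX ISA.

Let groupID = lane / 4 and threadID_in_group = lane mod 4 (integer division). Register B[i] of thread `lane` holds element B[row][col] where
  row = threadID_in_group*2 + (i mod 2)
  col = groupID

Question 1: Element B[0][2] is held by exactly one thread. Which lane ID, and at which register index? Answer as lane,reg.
c: 2->gid=2  r: 0->tid=0,i&1=0
L=2*4+0=8  i=0=0

8,0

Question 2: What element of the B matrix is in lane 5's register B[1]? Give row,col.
3,1

L=5->gid=5>>2=1, tid=5&3=1
[1]->row 1·2+1=3  col gid=1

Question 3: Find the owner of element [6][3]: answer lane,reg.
15,0

c=3->g=3  r=6->t=3,b0=0
L=3*4+3=15  i=0=0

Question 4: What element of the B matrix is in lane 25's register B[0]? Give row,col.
25: G=6,T=1
[0] (1*2+0,6) = (2,6)

2,6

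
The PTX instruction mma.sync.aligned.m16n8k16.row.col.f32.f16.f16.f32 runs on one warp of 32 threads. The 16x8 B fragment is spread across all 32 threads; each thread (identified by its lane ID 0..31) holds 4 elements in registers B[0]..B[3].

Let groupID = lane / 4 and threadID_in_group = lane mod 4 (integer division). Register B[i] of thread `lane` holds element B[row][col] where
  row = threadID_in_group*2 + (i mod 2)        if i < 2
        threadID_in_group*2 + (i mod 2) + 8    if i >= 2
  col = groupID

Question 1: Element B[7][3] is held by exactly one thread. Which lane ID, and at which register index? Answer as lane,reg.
c:3=>grp=3  r:7=>rB=0,tig=3,lo=1
L=3*4+3=15  i=0*2+1=1

15,1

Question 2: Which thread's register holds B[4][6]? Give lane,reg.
26,0

c:6=>grp=6  r:4=>rB=0,tig=2,lo=0
L=6*4+2=26  i=0*2+0=0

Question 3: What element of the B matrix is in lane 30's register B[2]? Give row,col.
12,7

lane 30: grp=7 (30/4), tig=2 (30%4)
i=2: r=2*2+0+8=12, c=grp=7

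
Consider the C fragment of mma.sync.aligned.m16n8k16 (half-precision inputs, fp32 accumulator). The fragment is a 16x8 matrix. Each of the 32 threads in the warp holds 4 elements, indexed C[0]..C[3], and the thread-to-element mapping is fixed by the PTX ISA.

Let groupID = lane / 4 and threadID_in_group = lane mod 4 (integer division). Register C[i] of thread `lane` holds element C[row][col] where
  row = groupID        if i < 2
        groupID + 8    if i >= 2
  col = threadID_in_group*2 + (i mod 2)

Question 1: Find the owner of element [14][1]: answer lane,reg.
r=14→G=6,rhi=1  c=1→T=0,p=1
L=6*4+0=24  i=1*2+1=3

24,3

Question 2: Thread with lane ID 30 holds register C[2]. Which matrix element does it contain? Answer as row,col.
15,4

L=30⇒gr=30>>2=7, th=30&3=2
[2]⇒row 7+8=15  col 2·2+0=4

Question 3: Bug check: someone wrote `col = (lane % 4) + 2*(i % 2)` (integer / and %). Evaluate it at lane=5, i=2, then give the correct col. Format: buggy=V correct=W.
buggy=1 correct=2

`(lane % 4) + 2*(i % 2)`[5,2]=>1
lane 5: grp=1 (5/4), tig=1 (5%4)
i=2: r=1+8=9, c=1*2+0=2
col: 1 vs 2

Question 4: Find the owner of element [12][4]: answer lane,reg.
18,2

r=12→G=4,rhi=1  c=4→T=2,p=0
L=4*4+2=18  i=1*2+0=2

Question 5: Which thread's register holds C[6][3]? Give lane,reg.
r=6→G=6,rhi=0  c=3→T=1,p=1
L=6*4+1=25  i=0*2+1=1

25,1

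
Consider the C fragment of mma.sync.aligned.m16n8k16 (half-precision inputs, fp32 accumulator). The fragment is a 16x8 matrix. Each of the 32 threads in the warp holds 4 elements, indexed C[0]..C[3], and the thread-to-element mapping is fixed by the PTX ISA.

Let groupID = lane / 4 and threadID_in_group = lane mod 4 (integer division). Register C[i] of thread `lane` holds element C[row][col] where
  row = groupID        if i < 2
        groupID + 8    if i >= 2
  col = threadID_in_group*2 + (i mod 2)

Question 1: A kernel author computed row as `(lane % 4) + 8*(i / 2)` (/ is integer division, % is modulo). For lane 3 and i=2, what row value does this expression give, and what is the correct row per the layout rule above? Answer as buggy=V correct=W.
buggy=11 correct=8

`(lane % 4) + 8*(i / 2)`[3,2]⇒11
lane 3⇒3/4=0, 3 mod 4=3
i=2  r:0+8⇒8  c:2·3+0⇒6
row: 11 vs 8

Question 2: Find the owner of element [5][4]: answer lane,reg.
r:5=>grp=5,rB=0  c:4=>tig=2,lo=0
L=5*4+2=22  i=0*2+0=0

22,0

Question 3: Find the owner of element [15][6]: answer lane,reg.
31,2

r: 15->gid=7,r8=1  c: 6->tid=3,i&1=0
L=7*4+3=31  i=1*2+0=2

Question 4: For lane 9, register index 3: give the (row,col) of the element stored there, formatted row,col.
lane 9⇒9/4=2, 9 mod 4=1
i=3  r:2+8⇒10  c:2·1+1⇒3

10,3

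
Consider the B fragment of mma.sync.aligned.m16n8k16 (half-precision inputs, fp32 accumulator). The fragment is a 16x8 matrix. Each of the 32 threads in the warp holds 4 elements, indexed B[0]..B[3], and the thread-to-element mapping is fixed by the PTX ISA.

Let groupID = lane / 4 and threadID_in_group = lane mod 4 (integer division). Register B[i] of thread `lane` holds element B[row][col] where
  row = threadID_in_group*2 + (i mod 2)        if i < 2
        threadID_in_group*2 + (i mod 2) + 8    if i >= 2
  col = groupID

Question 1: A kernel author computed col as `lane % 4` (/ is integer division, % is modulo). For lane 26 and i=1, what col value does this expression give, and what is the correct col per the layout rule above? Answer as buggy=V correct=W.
`lane % 4`[26,1]->2
L=26->g=26>>2=6, t=26&3=2
[1]->row 2·2+1+0=5  col g=6
col: 2 vs 6

buggy=2 correct=6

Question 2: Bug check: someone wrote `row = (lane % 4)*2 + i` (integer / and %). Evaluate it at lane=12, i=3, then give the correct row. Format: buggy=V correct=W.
`(lane % 4)*2 + i`[12,3]→3
12: G=3,T=0
[3] (0*2+1+8,3) = (9,3)
row: 3 vs 9

buggy=3 correct=9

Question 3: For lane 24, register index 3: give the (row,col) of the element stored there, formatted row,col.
9,6

24: G=6,T=0
[3] (0*2+1+8,6) = (9,6)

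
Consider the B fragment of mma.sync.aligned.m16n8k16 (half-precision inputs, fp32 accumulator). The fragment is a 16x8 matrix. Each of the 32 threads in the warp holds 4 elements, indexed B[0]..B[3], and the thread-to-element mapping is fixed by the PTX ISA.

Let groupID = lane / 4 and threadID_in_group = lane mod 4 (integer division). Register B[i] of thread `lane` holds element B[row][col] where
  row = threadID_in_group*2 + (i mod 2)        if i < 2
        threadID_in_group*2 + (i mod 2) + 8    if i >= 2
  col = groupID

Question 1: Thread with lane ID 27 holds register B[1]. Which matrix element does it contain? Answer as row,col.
L=27=>grp=27>>2=6, tig=27&3=3
[1]=>row 3·2+1+0=7  col grp=6

7,6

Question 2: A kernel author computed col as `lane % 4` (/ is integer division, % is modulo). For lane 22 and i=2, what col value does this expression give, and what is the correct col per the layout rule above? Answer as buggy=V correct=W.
buggy=2 correct=5

`lane % 4`[22,2]->2
lane 22: gid=5 (22/4), tid=2 (22%4)
i=2: r=2*2+0+8=12, c=gid=5
col: 2 vs 5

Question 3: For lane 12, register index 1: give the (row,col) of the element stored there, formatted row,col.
1,3

lane 12=>12/4=3, 12 mod 4=0
i=1  r:2·0+1+0=>1  c:3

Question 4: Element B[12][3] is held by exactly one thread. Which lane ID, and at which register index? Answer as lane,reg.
c=3⇒gr=3  r=12⇒Rb=1,th=2,odd=0
L=3*4+2=14  i=1*2+0=2

14,2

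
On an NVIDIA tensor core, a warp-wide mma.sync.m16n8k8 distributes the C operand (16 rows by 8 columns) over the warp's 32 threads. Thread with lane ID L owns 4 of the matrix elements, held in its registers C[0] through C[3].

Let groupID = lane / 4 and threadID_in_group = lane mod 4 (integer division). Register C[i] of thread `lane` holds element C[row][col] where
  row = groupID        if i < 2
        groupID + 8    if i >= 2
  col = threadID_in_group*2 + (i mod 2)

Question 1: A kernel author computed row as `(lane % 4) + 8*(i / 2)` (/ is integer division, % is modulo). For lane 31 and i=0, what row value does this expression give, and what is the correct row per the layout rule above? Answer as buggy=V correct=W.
`(lane % 4) + 8*(i / 2)`[31,0]->3
L=31->g=31>>2=7, t=31&3=3
[0]->row 7+0=7  col 3·2+0=6
row: 3 vs 7

buggy=3 correct=7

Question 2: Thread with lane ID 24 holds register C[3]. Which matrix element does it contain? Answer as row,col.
24: G=6,T=0
[3] (6+8,0*2+1) = (14,1)

14,1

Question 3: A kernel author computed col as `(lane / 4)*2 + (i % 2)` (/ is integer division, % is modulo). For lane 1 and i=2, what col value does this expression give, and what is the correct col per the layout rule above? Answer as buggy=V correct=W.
buggy=0 correct=2

`(lane / 4)*2 + (i % 2)`[1,2]→0
L=1→G=1>>2=0, T=1&3=1
[2]→row 0+8=8  col 1·2+0=2
col: 0 vs 2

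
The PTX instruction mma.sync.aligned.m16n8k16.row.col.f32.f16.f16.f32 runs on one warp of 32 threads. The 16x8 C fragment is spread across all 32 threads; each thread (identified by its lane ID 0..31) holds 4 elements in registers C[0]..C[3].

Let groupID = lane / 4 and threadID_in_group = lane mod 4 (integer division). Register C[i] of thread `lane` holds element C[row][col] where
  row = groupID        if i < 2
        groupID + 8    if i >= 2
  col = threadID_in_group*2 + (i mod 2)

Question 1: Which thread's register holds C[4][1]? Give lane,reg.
r=4→G=4,rhi=0  c=1→T=0,p=1
L=4*4+0=16  i=0*2+1=1

16,1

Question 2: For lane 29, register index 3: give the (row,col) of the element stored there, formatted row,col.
29: gid=7,tid=1
[3] (7+8,1*2+1) = (15,3)

15,3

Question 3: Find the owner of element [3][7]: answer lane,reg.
15,1

r=3->g=3,rb=0  c=7->t=3,b0=1
L=3*4+3=15  i=0*2+1=1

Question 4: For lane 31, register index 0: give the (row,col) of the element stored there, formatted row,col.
L=31→G=31>>2=7, T=31&3=3
[0]→row 7+0=7  col 3·2+0=6

7,6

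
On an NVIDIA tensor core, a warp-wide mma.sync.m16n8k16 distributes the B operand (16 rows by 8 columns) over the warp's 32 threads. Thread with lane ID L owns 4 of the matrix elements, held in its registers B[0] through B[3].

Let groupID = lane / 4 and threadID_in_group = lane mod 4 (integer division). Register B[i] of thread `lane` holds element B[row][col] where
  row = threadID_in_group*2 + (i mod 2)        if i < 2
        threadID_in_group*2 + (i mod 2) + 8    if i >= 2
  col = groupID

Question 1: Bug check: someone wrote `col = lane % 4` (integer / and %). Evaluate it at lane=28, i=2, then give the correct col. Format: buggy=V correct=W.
`lane % 4`[28,2]->0
lane 28: gid=7 (28/4), tid=0 (28%4)
i=2: r=0*2+0+8=8, c=gid=7
col: 0 vs 7

buggy=0 correct=7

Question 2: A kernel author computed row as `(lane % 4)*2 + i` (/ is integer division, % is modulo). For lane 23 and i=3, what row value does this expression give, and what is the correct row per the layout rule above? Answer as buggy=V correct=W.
buggy=9 correct=15

`(lane % 4)*2 + i`[23,3]→9
lane 23→23/4=5, 23 mod 4=3
i=3  r:2·3+1+8→15  c:5
row: 9 vs 15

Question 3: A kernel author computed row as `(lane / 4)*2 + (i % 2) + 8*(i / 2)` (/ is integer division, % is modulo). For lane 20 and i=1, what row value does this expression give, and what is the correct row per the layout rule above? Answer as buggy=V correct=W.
buggy=11 correct=1

`(lane / 4)*2 + (i % 2) + 8*(i / 2)`[20,1]⇒11
20: gr=5,th=0
[1] (0*2+1+0,5) = (1,5)
row: 11 vs 1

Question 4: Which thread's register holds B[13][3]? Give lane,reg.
c:3=>grp=3  r:13=>rB=1,tig=2,lo=1
L=3*4+2=14  i=1*2+1=3

14,3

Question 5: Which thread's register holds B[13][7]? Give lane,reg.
30,3

c: 7->gid=7  r: 13->r8=1,tid=2,i&1=1
L=7*4+2=30  i=1*2+1=3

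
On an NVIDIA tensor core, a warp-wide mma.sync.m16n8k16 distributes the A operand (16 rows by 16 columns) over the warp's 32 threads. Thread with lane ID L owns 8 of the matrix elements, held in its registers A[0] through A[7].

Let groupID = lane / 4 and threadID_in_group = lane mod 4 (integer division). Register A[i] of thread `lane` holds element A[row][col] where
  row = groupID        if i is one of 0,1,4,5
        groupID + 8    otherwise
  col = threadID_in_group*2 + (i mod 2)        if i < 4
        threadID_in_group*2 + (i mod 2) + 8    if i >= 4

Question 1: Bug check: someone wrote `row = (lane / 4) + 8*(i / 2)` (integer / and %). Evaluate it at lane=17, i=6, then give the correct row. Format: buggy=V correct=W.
buggy=28 correct=12

`(lane / 4) + 8*(i / 2)`[17,6]->28
lane 17: g=4 (17/4), t=1 (17%4)
i=6: r=4+8=12, c=1*2+0+8=10
row: 28 vs 12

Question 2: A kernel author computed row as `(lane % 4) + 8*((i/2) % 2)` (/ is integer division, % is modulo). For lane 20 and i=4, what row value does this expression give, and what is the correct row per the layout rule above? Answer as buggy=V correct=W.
`(lane % 4) + 8*((i/2) % 2)`[20,4]->0
lane 20: g=5 (20/4), t=0 (20%4)
i=4: r=5+0=5, c=0*2+0+8=8
row: 0 vs 5

buggy=0 correct=5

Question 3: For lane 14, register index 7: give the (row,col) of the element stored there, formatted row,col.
11,13

lane 14->14/4=3, 14 mod 4=2
i=7  r:3+8->11  c:2·2+1+8->13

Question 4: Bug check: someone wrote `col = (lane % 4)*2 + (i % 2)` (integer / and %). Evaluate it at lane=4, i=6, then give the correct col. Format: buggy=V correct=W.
`(lane % 4)*2 + (i % 2)`[4,6]->0
L=4->gid=4>>2=1, tid=4&3=0
[6]->row 1+8=9  col 0·2+0+8=8
col: 0 vs 8

buggy=0 correct=8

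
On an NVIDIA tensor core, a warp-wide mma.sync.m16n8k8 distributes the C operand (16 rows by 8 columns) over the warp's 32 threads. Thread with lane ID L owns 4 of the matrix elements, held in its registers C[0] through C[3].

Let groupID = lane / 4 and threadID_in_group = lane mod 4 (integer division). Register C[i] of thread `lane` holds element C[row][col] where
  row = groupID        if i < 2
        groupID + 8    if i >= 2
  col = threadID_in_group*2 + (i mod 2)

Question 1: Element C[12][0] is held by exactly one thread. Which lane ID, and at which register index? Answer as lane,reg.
r:12=>grp=4,rB=1  c:0=>tig=0,lo=0
L=4*4+0=16  i=1*2+0=2

16,2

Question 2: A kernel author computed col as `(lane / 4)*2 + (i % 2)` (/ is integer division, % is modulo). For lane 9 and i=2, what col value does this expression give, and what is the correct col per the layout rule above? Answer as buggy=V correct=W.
buggy=4 correct=2

`(lane / 4)*2 + (i % 2)`[9,2]→4
L=9→G=9>>2=2, T=9&3=1
[2]→row 2+8=10  col 1·2+0=2
col: 4 vs 2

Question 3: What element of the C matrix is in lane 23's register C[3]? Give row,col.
13,7

L=23→G=23>>2=5, T=23&3=3
[3]→row 5+8=13  col 3·2+1=7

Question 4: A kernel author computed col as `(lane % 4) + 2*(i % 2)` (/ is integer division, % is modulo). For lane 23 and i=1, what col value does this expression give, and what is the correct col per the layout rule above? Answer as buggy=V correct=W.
buggy=5 correct=7

`(lane % 4) + 2*(i % 2)`[23,1]->5
lane 23->23/4=5, 23 mod 4=3
i=1  r:5+0->5  c:2·3+1->7
col: 5 vs 7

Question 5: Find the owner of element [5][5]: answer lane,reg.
r=5→G=5,rhi=0  c=5→T=2,p=1
L=5*4+2=22  i=0*2+1=1

22,1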